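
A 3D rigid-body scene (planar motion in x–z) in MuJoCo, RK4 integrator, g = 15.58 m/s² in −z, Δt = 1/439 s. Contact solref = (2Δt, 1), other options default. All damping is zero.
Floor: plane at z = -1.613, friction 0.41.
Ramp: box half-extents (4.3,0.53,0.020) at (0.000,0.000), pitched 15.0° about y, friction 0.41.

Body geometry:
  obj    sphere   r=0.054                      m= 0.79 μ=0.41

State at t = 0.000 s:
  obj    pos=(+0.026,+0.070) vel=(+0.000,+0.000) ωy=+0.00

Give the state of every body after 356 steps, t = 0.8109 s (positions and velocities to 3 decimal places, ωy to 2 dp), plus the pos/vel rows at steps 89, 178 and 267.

State at t = 0.8109 s:
  obj    pos=(+0.941,-0.175) vel=(+2.256,-0.605) ωy=+43.25

Key-timestep trajectory:
   step    t(s)  obj.x    obj.z    obj.vx   obj.vz 
     89  0.2027   +0.083  +0.054  +0.564  -0.151
    178  0.4055   +0.255  +0.008  +1.128  -0.302
    267  0.6082   +0.541  -0.068  +1.692  -0.453


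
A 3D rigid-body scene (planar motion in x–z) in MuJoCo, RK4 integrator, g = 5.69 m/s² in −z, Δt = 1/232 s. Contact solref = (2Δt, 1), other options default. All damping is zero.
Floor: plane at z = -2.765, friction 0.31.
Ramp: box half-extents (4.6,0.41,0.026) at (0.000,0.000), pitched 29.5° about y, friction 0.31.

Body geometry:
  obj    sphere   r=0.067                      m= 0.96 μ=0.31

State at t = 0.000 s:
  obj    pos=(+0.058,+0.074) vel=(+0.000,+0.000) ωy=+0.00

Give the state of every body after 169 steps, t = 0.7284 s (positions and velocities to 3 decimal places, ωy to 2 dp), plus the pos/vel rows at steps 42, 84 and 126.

State at t = 0.7284 s:
  obj    pos=(+0.520,-0.187) vel=(+1.269,-0.718) ωy=+21.75

Key-timestep trajectory:
   step    t(s)  obj.x    obj.z    obj.vx   obj.vz 
     42  0.1810   +0.087  +0.058  +0.315  -0.178
     84  0.3621   +0.172  +0.009  +0.631  -0.357
    126  0.5431   +0.315  -0.071  +0.946  -0.535


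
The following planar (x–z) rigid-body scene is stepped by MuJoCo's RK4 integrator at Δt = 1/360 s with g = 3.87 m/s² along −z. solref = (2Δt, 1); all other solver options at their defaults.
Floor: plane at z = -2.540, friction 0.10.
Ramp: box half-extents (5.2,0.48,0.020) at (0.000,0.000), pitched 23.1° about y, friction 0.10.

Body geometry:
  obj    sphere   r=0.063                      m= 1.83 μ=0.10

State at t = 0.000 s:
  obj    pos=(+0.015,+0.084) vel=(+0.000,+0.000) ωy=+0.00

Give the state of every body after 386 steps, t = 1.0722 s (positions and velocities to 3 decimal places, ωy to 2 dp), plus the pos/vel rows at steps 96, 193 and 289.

State at t = 1.0722 s:
  obj    pos=(+0.630,-0.178) vel=(+1.149,-0.480) ωy=+15.18

Key-timestep trajectory:
   step    t(s)  obj.x    obj.z    obj.vx   obj.vz 
     96  0.2667   +0.053  +0.068  +0.284  -0.125
    193  0.5361   +0.169  +0.018  +0.573  -0.246
    289  0.8028   +0.359  -0.063  +0.860  -0.359


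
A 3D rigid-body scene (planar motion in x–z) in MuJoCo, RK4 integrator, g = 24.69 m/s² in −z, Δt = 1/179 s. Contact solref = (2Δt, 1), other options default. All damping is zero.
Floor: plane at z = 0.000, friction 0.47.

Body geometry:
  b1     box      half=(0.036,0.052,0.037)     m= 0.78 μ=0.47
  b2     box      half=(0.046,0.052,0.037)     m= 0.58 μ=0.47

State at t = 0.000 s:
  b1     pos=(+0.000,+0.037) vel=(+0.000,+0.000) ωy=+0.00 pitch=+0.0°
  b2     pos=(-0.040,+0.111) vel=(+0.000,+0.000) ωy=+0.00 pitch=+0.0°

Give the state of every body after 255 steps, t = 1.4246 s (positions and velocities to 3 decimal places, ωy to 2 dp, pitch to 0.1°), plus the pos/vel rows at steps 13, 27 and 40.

State at t = 1.4246 s:
  b1     pos=(+0.000,+0.037) vel=(+0.000,+0.000) ωy=+0.00 pitch=+0.0°
  b2     pos=(-0.088,+0.046) vel=(+0.000,+0.000) ωy=+0.00 pitch=-90.0°

Key-timestep trajectory:
   step    t(s)  b1.x    b1.z    b1.vx   b1.vz   b2.x    b2.z    b2.vx   b2.vz 
     13  0.0726   +0.000  +0.037  +0.000  +0.001   -0.044  +0.110  -0.136  -0.028
     27  0.1508   +0.000  +0.037  +0.000  +0.000   -0.066  +0.096  -0.422  -0.527
     40  0.2235   +0.000  +0.037  +0.000  +0.000   -0.089  +0.043  +0.065  +0.161


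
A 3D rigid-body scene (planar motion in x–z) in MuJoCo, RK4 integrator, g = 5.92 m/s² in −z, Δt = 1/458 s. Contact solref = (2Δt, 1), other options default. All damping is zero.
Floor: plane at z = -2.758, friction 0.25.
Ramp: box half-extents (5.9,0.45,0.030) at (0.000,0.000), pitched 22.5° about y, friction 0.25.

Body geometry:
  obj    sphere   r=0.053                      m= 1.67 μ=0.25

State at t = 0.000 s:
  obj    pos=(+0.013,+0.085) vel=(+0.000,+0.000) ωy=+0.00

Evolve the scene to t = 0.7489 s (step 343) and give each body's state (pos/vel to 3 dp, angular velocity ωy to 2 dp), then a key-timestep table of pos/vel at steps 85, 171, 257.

State at t = 0.7489 s:
  obj    pos=(+0.432,-0.089) vel=(+1.120,-0.464) ωy=+22.86

Key-timestep trajectory:
   step    t(s)  obj.x    obj.z    obj.vx   obj.vz 
     85  0.1856   +0.039  +0.074  +0.277  -0.115
    171  0.3734   +0.117  +0.041  +0.558  -0.231
    257  0.5611   +0.248  -0.013  +0.839  -0.348


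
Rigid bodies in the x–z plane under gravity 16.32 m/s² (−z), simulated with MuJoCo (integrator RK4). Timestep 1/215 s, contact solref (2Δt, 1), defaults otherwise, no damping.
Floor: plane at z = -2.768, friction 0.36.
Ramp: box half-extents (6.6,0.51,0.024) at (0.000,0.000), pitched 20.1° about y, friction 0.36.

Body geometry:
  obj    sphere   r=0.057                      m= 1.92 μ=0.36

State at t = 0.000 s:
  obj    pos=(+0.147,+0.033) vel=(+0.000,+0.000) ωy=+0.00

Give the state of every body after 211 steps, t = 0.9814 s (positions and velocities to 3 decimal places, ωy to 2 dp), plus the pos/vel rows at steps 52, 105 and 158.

State at t = 0.9814 s:
  obj    pos=(+1.959,-0.631) vel=(+3.692,-1.351) ωy=+68.96

Key-timestep trajectory:
   step    t(s)  obj.x    obj.z    obj.vx   obj.vz 
     52  0.2419   +0.257  -0.008  +0.910  -0.333
    105  0.4884   +0.596  -0.132  +1.837  -0.672
    158  0.7349   +1.163  -0.339  +2.765  -1.012


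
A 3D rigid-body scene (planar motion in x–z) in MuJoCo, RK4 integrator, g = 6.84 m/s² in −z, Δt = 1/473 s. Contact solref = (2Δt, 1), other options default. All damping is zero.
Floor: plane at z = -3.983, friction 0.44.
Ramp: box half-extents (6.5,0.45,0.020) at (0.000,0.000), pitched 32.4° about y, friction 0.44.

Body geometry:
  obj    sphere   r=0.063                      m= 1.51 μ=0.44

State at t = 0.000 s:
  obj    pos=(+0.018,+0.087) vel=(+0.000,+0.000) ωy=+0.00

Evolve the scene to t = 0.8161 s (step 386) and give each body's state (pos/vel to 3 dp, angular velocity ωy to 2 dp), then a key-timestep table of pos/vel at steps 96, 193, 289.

State at t = 0.8161 s:
  obj    pos=(+0.754,-0.380) vel=(+1.804,-1.145) ωy=+33.91

Key-timestep trajectory:
   step    t(s)  obj.x    obj.z    obj.vx   obj.vz 
     96  0.2030   +0.064  +0.058  +0.449  -0.285
    193  0.4080   +0.202  -0.030  +0.902  -0.572
    289  0.6110   +0.431  -0.175  +1.351  -0.857


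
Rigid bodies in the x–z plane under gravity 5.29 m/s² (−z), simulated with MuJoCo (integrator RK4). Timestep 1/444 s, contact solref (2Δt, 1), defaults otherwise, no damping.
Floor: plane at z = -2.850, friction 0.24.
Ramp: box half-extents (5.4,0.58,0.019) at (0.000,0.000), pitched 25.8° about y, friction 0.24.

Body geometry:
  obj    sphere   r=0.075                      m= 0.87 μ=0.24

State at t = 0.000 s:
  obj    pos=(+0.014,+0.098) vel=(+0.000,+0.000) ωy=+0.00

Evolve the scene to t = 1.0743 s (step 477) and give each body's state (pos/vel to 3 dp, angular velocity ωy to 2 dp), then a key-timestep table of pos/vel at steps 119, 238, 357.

State at t = 1.0743 s:
  obj    pos=(+0.868,-0.315) vel=(+1.591,-0.769) ωy=+23.56

Key-timestep trajectory:
   step    t(s)  obj.x    obj.z    obj.vx   obj.vz 
    119  0.2680   +0.067  +0.072  +0.397  -0.192
    238  0.5360   +0.227  -0.005  +0.794  -0.384
    357  0.8041   +0.493  -0.134  +1.191  -0.576


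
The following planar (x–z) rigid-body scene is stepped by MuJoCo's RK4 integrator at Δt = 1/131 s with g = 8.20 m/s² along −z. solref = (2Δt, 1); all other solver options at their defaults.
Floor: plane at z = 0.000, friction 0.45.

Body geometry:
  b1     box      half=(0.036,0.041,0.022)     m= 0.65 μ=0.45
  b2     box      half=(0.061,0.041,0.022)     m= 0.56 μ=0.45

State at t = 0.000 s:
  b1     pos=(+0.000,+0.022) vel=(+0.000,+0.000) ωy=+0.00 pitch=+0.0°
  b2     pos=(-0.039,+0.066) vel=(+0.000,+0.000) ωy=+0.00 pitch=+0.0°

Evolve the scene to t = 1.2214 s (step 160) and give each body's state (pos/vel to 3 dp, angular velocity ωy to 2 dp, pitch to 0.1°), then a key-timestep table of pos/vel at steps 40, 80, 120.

State at t = 1.2214 s:
  b1     pos=(+0.000,+0.022) vel=(+0.000,+0.000) ωy=+0.00 pitch=+0.0°
  b2     pos=(-0.054,+0.057) vel=(+0.000,-0.001) ωy=+0.02 pitch=-41.6°

Key-timestep trajectory:
   step    t(s)  b1.x    b1.z    b1.vx   b1.vz   b2.x    b2.z    b2.vx   b2.vz 
     40  0.3053   +0.000  +0.022  +0.000  +0.000   -0.057  +0.059  -0.041  +0.070
     80  0.6107   +0.000  +0.022  +0.000  +0.000   -0.054  +0.057  +0.000  +0.000
    120  0.9160   +0.000  +0.022  +0.000  +0.000   -0.054  +0.057  +0.000  -0.001


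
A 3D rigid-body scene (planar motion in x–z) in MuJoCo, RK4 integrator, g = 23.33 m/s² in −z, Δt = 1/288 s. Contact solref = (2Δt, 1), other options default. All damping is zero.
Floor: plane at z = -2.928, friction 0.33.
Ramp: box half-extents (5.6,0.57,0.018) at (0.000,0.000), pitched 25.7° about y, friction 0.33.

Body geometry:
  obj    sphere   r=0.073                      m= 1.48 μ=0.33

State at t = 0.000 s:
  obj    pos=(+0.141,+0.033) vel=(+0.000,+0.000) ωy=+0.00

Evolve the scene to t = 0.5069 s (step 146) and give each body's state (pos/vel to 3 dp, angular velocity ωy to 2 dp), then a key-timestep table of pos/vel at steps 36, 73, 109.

State at t = 0.5069 s:
  obj    pos=(+0.978,-0.370) vel=(+3.301,-1.589) ωy=+50.17

Key-timestep trajectory:
   step    t(s)  obj.x    obj.z    obj.vx   obj.vz 
     36  0.1250   +0.192  +0.009  +0.814  -0.392
     73  0.2535   +0.350  -0.068  +1.651  -0.794
    109  0.3785   +0.608  -0.191  +2.465  -1.186


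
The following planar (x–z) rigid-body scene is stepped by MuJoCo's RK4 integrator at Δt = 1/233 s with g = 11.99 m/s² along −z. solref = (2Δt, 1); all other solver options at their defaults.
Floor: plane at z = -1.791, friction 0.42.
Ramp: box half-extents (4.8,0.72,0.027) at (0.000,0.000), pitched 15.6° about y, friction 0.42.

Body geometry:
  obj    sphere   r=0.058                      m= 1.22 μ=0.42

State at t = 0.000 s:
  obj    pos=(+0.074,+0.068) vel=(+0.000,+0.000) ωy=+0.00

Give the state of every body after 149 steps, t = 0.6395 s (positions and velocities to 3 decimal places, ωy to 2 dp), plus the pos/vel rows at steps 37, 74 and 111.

State at t = 0.6395 s:
  obj    pos=(+0.528,-0.059) vel=(+1.419,-0.396) ωy=+25.39

Key-timestep trajectory:
   step    t(s)  obj.x    obj.z    obj.vx   obj.vz 
     37  0.1588   +0.102  +0.060  +0.352  -0.098
     74  0.3176   +0.186  +0.036  +0.705  -0.197
    111  0.4764   +0.326  -0.003  +1.057  -0.295


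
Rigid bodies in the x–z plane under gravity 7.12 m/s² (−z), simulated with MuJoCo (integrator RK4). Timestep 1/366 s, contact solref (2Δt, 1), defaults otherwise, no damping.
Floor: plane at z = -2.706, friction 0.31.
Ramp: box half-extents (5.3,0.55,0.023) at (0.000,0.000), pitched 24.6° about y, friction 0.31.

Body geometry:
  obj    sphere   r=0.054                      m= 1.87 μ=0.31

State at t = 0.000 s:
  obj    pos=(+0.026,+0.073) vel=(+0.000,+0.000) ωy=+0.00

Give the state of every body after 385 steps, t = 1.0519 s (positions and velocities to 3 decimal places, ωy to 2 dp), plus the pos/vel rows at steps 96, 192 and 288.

State at t = 1.0519 s:
  obj    pos=(+1.091,-0.415) vel=(+2.025,-0.927) ωy=+41.24

Key-timestep trajectory:
   step    t(s)  obj.x    obj.z    obj.vx   obj.vz 
     96  0.2623   +0.092  +0.042  +0.505  -0.231
    192  0.5246   +0.291  -0.048  +1.010  -0.462
    288  0.7869   +0.622  -0.200  +1.515  -0.694


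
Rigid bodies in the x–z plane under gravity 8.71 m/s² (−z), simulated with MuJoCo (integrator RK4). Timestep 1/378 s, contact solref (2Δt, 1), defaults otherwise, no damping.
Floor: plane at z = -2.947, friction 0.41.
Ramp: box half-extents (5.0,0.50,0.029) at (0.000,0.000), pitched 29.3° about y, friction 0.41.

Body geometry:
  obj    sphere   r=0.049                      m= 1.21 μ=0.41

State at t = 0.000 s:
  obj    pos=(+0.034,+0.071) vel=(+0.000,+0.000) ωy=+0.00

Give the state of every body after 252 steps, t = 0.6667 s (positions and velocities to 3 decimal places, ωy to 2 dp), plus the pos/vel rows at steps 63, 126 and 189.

State at t = 0.6667 s:
  obj    pos=(+0.624,-0.261) vel=(+1.770,-0.993) ωy=+41.42

Key-timestep trajectory:
   step    t(s)  obj.x    obj.z    obj.vx   obj.vz 
     63  0.1667   +0.071  +0.050  +0.443  -0.248
    126  0.3333   +0.181  -0.012  +0.885  -0.497
    189  0.5000   +0.366  -0.116  +1.328  -0.745


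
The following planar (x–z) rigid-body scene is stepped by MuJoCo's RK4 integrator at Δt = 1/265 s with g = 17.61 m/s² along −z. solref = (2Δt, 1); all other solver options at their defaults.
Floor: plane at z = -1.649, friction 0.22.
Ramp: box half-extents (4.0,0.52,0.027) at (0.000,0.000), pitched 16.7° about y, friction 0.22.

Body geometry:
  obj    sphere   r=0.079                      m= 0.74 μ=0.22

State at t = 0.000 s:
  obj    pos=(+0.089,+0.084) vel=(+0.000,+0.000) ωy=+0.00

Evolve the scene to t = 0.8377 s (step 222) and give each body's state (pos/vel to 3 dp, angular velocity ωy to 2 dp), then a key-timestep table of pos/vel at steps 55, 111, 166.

State at t = 0.8377 s:
  obj    pos=(+1.304,-0.281) vel=(+2.900,-0.870) ωy=+38.32

Key-timestep trajectory:
   step    t(s)  obj.x    obj.z    obj.vx   obj.vz 
     55  0.2075   +0.164  +0.062  +0.719  -0.216
    111  0.4189   +0.393  -0.007  +1.450  -0.435
    166  0.6264   +0.768  -0.120  +2.169  -0.651


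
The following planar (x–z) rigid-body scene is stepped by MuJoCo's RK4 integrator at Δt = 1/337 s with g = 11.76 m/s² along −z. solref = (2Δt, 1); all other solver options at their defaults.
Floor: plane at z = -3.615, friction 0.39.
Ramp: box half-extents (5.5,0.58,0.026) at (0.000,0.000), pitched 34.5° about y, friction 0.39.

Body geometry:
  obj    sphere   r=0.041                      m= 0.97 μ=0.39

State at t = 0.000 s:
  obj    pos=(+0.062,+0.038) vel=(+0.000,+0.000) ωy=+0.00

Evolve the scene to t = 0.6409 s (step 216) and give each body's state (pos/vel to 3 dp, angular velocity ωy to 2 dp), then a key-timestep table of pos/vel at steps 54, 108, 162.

State at t = 0.6409 s:
  obj    pos=(+0.868,-0.515) vel=(+2.513,-1.727) ωy=+74.36

Key-timestep trajectory:
   step    t(s)  obj.x    obj.z    obj.vx   obj.vz 
     54  0.1602   +0.113  +0.004  +0.628  -0.432
    108  0.3205   +0.264  -0.100  +1.257  -0.864
    162  0.4807   +0.515  -0.273  +1.885  -1.295


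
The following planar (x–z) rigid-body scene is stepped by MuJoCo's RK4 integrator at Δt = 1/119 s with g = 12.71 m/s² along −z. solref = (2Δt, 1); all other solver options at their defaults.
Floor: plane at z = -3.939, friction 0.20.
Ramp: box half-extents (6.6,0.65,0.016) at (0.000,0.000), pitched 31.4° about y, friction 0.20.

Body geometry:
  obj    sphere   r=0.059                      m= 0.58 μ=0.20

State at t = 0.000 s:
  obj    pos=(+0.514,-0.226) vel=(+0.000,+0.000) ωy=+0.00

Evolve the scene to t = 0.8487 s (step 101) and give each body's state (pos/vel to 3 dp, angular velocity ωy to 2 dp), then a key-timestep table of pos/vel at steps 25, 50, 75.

State at t = 0.8487 s:
  obj    pos=(+1.969,-1.114) vel=(+3.427,-2.092) ωy=+68.00

Key-timestep trajectory:
   step    t(s)  obj.x    obj.z    obj.vx   obj.vz 
     25  0.2101   +0.603  -0.280  +0.849  -0.518
     50  0.4202   +0.871  -0.444  +1.697  -1.036
     75  0.6303   +1.316  -0.716  +2.545  -1.554


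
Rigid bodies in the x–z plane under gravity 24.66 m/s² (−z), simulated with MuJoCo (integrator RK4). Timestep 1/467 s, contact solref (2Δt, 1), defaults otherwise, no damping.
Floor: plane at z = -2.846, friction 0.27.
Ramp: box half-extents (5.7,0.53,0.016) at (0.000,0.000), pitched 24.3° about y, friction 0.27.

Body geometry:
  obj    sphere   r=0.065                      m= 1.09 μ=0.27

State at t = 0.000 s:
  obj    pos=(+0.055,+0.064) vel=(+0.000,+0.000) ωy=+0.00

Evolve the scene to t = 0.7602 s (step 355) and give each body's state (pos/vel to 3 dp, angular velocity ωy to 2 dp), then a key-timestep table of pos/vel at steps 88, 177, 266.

State at t = 0.7602 s:
  obj    pos=(+1.964,-0.798) vel=(+5.022,-2.268) ωy=+84.76

Key-timestep trajectory:
   step    t(s)  obj.x    obj.z    obj.vx   obj.vz 
     88  0.1884   +0.172  +0.011  +1.245  -0.562
    177  0.3790   +0.530  -0.150  +2.504  -1.131
    266  0.5696   +1.127  -0.420  +3.763  -1.699


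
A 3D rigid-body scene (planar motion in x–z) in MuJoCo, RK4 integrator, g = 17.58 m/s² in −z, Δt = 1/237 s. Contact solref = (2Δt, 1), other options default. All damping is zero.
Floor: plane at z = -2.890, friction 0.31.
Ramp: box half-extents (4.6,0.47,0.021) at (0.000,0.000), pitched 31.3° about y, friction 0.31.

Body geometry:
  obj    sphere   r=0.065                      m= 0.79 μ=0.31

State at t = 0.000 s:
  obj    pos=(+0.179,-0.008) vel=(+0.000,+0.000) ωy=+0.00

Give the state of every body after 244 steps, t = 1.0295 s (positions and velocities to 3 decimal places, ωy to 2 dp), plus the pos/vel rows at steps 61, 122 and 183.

State at t = 1.0295 s:
  obj    pos=(+3.133,-1.804) vel=(+5.739,-3.489) ωy=+103.31

Key-timestep trajectory:
   step    t(s)  obj.x    obj.z    obj.vx   obj.vz 
     61  0.2574   +0.364  -0.120  +1.435  -0.872
    122  0.5148   +0.918  -0.457  +2.870  -1.745
    183  0.7722   +1.841  -1.019  +4.304  -2.617


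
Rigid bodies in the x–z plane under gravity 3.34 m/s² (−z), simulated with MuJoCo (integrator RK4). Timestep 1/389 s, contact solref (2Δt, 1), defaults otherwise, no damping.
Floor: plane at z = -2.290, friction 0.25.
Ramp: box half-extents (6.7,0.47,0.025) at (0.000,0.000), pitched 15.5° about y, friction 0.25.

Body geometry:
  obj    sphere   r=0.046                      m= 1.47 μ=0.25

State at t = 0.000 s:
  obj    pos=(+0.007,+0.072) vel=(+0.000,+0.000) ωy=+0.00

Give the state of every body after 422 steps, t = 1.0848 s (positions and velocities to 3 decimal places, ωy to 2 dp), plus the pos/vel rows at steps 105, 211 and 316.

State at t = 1.0848 s:
  obj    pos=(+0.368,-0.029) vel=(+0.667,-0.185) ωy=+15.03

Key-timestep trajectory:
   step    t(s)  obj.x    obj.z    obj.vx   obj.vz 
    105  0.2699   +0.029  +0.066  +0.166  -0.046
    211  0.5424   +0.097  +0.047  +0.333  -0.092
    316  0.8123   +0.210  +0.016  +0.499  -0.138


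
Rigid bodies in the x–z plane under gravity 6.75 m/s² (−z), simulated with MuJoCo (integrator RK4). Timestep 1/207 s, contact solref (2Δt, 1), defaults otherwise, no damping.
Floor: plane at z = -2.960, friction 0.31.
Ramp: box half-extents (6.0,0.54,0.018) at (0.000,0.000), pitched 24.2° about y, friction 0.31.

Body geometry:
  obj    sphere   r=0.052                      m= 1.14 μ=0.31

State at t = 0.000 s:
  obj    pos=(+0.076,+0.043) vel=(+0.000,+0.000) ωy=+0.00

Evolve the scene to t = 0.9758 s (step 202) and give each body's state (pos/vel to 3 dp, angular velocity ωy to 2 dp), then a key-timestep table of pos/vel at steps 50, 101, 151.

State at t = 0.9758 s:
  obj    pos=(+0.934,-0.343) vel=(+1.759,-0.791) ωy=+37.08

Key-timestep trajectory:
   step    t(s)  obj.x    obj.z    obj.vx   obj.vz 
     50  0.2415   +0.129  +0.019  +0.436  -0.196
    101  0.4879   +0.291  -0.054  +0.880  -0.395
    151  0.7295   +0.556  -0.173  +1.315  -0.591


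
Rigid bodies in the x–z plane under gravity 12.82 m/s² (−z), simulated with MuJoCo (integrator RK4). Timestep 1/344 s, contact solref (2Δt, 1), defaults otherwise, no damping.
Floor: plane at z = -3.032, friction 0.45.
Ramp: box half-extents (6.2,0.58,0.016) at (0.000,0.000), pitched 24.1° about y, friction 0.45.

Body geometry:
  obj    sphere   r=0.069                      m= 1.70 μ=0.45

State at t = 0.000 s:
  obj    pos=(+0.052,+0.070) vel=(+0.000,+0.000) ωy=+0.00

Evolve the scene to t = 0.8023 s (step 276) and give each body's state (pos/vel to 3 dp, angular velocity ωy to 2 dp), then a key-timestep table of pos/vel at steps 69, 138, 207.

State at t = 0.8023 s:
  obj    pos=(+1.151,-0.422) vel=(+2.739,-1.225) ωy=+43.47

Key-timestep trajectory:
   step    t(s)  obj.x    obj.z    obj.vx   obj.vz 
     69  0.2006   +0.121  +0.039  +0.685  -0.306
    138  0.4012   +0.327  -0.053  +1.369  -0.613
    207  0.6017   +0.670  -0.207  +2.054  -0.919


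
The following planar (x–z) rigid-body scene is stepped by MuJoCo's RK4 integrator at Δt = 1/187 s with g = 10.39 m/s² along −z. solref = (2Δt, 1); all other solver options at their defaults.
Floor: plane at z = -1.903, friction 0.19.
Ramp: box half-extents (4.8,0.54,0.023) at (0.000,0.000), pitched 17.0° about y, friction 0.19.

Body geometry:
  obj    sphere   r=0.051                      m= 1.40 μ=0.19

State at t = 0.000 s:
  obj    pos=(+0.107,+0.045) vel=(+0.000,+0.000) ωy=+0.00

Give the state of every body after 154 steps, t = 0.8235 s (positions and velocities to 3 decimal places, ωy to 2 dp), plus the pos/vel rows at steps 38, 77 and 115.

State at t = 0.8235 s:
  obj    pos=(+0.811,-0.170) vel=(+1.709,-0.522) ωy=+35.03

Key-timestep trajectory:
   step    t(s)  obj.x    obj.z    obj.vx   obj.vz 
     38  0.2032   +0.150  +0.032  +0.422  -0.129
     77  0.4118   +0.283  -0.009  +0.854  -0.261
    115  0.6150   +0.499  -0.075  +1.276  -0.390


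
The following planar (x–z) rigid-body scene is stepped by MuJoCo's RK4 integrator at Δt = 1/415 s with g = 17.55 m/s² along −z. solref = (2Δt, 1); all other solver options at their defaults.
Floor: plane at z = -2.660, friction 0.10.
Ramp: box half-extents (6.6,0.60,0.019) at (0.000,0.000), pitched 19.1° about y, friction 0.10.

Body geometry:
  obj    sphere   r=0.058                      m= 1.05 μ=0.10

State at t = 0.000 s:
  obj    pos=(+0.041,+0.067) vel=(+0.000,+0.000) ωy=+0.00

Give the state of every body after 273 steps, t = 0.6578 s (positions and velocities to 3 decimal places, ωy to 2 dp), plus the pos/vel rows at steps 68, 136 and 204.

State at t = 0.6578 s:
  obj    pos=(+0.880,-0.223) vel=(+2.550,-0.883) ωy=+46.51

Key-timestep trajectory:
   step    t(s)  obj.x    obj.z    obj.vx   obj.vz 
     68  0.1639   +0.093  +0.049  +0.635  -0.220
    136  0.3277   +0.249  -0.005  +1.270  -0.440
    204  0.4916   +0.510  -0.095  +1.906  -0.660


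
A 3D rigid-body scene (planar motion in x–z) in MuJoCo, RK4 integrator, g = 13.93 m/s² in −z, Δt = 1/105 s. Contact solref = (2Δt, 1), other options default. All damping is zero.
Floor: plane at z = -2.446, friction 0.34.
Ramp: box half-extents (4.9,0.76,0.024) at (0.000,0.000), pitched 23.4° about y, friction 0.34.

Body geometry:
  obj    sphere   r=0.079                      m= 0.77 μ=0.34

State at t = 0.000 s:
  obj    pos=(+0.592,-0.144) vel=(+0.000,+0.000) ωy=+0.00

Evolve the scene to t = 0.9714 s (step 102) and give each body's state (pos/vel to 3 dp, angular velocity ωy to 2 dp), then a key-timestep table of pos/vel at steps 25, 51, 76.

State at t = 0.9714 s:
  obj    pos=(+2.303,-0.885) vel=(+3.523,-1.525) ωy=+48.58

Key-timestep trajectory:
   step    t(s)  obj.x    obj.z    obj.vx   obj.vz 
     25  0.2381   +0.695  -0.189  +0.864  -0.374
     51  0.4857   +1.020  -0.329  +1.762  -0.762
     76  0.7238   +1.542  -0.555  +2.625  -1.136


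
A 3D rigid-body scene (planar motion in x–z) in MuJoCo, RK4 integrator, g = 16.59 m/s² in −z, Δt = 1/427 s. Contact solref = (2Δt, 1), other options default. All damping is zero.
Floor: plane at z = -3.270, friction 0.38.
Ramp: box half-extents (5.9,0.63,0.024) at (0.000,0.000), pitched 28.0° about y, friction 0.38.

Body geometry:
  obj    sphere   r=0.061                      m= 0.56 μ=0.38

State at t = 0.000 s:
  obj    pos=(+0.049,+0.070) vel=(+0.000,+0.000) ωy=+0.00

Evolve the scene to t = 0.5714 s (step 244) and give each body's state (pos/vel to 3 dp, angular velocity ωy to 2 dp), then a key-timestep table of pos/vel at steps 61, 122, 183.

State at t = 0.5714 s:
  obj    pos=(+0.851,-0.356) vel=(+2.807,-1.492) ωy=+52.11

Key-timestep trajectory:
   step    t(s)  obj.x    obj.z    obj.vx   obj.vz 
     61  0.1429   +0.099  +0.044  +0.702  -0.373
    122  0.2857   +0.250  -0.036  +1.404  -0.746
    183  0.4286   +0.500  -0.170  +2.105  -1.119


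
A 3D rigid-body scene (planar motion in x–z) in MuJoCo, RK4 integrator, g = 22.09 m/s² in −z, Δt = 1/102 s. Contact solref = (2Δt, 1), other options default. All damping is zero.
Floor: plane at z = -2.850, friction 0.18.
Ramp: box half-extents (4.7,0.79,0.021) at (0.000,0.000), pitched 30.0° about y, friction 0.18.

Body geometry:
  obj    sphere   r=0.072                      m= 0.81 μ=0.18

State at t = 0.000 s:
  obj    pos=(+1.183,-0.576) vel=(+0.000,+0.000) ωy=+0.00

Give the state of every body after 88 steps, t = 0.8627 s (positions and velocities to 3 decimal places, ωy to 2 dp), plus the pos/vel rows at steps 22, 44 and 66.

State at t = 0.8627 s:
  obj    pos=(+3.727,-2.044) vel=(+5.896,-3.404) ωy=+94.47

Key-timestep trajectory:
   step    t(s)  obj.x    obj.z    obj.vx   obj.vz 
     22  0.2157   +1.342  -0.668  +1.475  -0.852
     44  0.4314   +1.819  -0.943  +2.949  -1.702
     66  0.6471   +2.614  -1.402  +4.422  -2.553


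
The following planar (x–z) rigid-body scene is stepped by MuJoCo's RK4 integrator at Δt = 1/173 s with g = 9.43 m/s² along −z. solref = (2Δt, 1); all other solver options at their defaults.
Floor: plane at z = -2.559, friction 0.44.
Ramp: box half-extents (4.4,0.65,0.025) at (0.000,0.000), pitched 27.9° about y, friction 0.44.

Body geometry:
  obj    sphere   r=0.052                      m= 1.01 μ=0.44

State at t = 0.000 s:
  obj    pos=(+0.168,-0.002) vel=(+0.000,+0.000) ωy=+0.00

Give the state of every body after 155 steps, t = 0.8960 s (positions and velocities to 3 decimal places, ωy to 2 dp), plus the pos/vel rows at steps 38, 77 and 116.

State at t = 0.8960 s:
  obj    pos=(+1.286,-0.594) vel=(+2.496,-1.321) ωy=+54.30

Key-timestep trajectory:
   step    t(s)  obj.x    obj.z    obj.vx   obj.vz 
     38  0.2197   +0.235  -0.037  +0.612  -0.324
     77  0.4451   +0.444  -0.148  +1.240  -0.656
    116  0.6705   +0.794  -0.333  +1.868  -0.989


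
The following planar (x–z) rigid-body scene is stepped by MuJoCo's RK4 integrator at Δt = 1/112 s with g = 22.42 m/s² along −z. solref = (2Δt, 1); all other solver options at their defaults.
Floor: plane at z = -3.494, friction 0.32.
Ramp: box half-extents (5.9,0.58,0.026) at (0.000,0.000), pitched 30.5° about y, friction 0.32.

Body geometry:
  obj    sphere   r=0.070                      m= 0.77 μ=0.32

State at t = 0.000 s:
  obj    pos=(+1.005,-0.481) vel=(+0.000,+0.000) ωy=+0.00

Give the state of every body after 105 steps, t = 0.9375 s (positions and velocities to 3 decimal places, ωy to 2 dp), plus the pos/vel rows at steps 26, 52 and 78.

State at t = 0.9375 s:
  obj    pos=(+4.083,-2.294) vel=(+6.565,-3.867) ωy=+108.83

Key-timestep trajectory:
   step    t(s)  obj.x    obj.z    obj.vx   obj.vz 
     26  0.2321   +1.194  -0.592  +1.626  -0.958
     52  0.4643   +1.760  -0.925  +3.252  -1.915
     78  0.6964   +2.704  -1.481  +4.877  -2.873


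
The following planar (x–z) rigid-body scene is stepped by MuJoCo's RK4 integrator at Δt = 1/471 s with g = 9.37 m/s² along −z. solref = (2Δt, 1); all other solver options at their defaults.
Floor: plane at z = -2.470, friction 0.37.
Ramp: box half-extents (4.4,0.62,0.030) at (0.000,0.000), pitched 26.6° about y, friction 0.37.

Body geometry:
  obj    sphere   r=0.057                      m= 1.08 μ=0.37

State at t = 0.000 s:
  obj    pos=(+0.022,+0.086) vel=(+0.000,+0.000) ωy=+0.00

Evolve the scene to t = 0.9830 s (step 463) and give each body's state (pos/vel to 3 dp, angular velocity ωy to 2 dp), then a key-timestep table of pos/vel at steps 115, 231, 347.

State at t = 0.9830 s:
  obj    pos=(+1.317,-0.562) vel=(+2.634,-1.319) ωy=+51.68

Key-timestep trajectory:
   step    t(s)  obj.x    obj.z    obj.vx   obj.vz 
    115  0.2442   +0.102  +0.046  +0.654  -0.328
    231  0.4904   +0.344  -0.075  +1.314  -0.658
    347  0.7367   +0.749  -0.278  +1.974  -0.989


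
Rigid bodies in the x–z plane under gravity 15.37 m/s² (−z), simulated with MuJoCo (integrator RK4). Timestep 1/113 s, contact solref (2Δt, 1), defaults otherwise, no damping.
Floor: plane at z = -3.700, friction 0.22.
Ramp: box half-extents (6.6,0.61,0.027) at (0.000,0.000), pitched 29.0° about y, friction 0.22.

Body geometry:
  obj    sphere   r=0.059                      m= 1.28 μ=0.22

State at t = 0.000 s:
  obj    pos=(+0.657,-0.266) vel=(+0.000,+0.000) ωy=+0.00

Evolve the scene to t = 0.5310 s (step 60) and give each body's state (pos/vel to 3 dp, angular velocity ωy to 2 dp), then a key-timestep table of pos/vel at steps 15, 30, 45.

State at t = 0.5310 s:
  obj    pos=(+1.314,-0.630) vel=(+2.472,-1.371) ωy=+47.86

Key-timestep trajectory:
   step    t(s)  obj.x    obj.z    obj.vx   obj.vz 
     15  0.1327   +0.698  -0.289  +0.619  -0.343
     30  0.2655   +0.821  -0.357  +1.237  -0.685
     45  0.3982   +1.026  -0.471  +1.855  -1.028


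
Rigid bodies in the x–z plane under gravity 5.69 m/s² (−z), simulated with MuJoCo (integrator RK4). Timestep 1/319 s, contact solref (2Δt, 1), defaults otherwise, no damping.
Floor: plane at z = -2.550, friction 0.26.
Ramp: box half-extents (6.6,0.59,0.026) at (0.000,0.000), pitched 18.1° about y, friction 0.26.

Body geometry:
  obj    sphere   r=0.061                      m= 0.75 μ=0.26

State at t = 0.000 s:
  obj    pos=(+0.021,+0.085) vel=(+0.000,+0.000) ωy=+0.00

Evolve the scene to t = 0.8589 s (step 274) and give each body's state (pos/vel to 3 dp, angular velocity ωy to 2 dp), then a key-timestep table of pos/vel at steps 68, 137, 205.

State at t = 0.8589 s:
  obj    pos=(+0.464,-0.060) vel=(+1.031,-0.337) ωy=+17.78

Key-timestep trajectory:
   step    t(s)  obj.x    obj.z    obj.vx   obj.vz 
     68  0.2132   +0.048  +0.076  +0.256  -0.084
    137  0.4295   +0.132  +0.049  +0.515  -0.168
    205  0.6426   +0.269  +0.004  +0.771  -0.252


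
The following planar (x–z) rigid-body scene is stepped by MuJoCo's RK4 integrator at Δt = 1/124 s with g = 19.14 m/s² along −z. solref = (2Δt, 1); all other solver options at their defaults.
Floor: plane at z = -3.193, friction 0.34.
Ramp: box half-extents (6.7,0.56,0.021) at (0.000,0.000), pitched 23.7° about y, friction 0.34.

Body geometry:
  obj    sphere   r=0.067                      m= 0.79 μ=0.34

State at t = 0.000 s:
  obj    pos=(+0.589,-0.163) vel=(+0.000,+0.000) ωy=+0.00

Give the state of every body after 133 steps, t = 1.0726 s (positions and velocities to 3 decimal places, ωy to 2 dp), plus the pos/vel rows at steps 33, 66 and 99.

State at t = 1.0726 s:
  obj    pos=(+3.484,-1.433) vel=(+5.397,-2.369) ωy=+87.96

Key-timestep trajectory:
   step    t(s)  obj.x    obj.z    obj.vx   obj.vz 
     33  0.2661   +0.767  -0.241  +1.339  -0.588
     66  0.5323   +1.302  -0.475  +2.678  -1.176
     99  0.7984   +2.193  -0.867  +4.017  -1.763


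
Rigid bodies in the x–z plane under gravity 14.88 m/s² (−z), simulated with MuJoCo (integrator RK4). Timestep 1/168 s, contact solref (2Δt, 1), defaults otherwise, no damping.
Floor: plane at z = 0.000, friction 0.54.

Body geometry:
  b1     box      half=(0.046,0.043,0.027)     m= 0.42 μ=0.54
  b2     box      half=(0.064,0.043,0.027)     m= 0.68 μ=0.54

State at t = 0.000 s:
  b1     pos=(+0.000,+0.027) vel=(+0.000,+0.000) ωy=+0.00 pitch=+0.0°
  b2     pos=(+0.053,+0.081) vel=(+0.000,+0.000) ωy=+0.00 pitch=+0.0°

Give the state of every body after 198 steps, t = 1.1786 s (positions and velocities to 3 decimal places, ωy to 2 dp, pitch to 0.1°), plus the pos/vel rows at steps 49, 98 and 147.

State at t = 1.1786 s:
  b1     pos=(+0.000,+0.027) vel=(+0.000,+0.000) ωy=+0.00 pitch=+0.0°
  b2     pos=(+0.119,+0.064) vel=(+0.001,+0.000) ωy=+0.01 pitch=+90.0°

Key-timestep trajectory:
   step    t(s)  b1.x    b1.z    b1.vx   b1.vz   b2.x    b2.z    b2.vx   b2.vz 
     49  0.2917   +0.000  +0.027  +0.000  +0.000   +0.088  +0.069  +0.059  +0.003
     98  0.5833   +0.000  +0.027  +0.000  +0.000   +0.106  +0.068  +0.169  -0.029
    147  0.8750   +0.000  +0.027  +0.000  +0.000   +0.113  +0.066  -0.029  +0.016


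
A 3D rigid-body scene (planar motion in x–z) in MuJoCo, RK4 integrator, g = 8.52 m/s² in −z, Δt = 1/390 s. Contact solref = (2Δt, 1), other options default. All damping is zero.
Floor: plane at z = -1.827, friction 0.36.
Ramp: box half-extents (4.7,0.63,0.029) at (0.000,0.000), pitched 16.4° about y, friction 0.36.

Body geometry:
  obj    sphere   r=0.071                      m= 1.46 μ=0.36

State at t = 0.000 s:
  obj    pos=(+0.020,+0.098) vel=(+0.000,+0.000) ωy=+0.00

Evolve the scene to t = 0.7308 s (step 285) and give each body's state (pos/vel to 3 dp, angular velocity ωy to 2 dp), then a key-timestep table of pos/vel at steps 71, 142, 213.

State at t = 0.7308 s:
  obj    pos=(+0.460,-0.031) vel=(+1.205,-0.355) ωy=+17.68

Key-timestep trajectory:
   step    t(s)  obj.x    obj.z    obj.vx   obj.vz 
     71  0.1821   +0.047  +0.090  +0.300  -0.088
    142  0.3641   +0.129  +0.066  +0.600  -0.177
    213  0.5462   +0.266  +0.026  +0.900  -0.265


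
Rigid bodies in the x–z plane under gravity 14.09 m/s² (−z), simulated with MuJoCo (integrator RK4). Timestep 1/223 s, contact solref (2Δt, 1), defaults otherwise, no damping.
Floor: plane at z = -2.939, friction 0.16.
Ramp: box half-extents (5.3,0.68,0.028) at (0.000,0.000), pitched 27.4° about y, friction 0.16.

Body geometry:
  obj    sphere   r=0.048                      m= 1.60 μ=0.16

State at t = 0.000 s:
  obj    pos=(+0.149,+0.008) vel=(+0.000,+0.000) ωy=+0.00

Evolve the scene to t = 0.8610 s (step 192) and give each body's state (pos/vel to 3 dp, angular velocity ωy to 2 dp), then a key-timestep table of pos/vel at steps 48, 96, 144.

State at t = 0.8610 s:
  obj    pos=(+1.674,-0.782) vel=(+3.541,-1.835) ωy=+83.05

Key-timestep trajectory:
   step    t(s)  obj.x    obj.z    obj.vx   obj.vz 
     48  0.2152   +0.244  -0.041  +0.885  -0.459
     96  0.4305   +0.530  -0.189  +1.771  -0.918
    144  0.6457   +1.007  -0.436  +2.656  -1.377


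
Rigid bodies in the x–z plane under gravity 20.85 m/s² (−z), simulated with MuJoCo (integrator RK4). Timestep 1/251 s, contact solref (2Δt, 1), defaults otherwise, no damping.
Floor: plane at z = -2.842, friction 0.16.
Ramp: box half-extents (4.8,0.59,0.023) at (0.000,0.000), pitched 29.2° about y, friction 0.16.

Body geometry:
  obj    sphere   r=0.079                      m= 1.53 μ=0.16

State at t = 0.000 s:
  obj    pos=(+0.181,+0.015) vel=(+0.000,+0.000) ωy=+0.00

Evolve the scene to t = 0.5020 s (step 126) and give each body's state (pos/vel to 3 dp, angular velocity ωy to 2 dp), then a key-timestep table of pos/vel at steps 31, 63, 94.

State at t = 0.5020 s:
  obj    pos=(+0.982,-0.432) vel=(+3.187,-1.776) ωy=+46.11

Key-timestep trajectory:
   step    t(s)  obj.x    obj.z    obj.vx   obj.vz 
     31  0.1235   +0.230  -0.012  +0.786  -0.443
     63  0.2510   +0.382  -0.097  +1.596  -0.888
     94  0.3745   +0.627  -0.234  +2.375  -1.334


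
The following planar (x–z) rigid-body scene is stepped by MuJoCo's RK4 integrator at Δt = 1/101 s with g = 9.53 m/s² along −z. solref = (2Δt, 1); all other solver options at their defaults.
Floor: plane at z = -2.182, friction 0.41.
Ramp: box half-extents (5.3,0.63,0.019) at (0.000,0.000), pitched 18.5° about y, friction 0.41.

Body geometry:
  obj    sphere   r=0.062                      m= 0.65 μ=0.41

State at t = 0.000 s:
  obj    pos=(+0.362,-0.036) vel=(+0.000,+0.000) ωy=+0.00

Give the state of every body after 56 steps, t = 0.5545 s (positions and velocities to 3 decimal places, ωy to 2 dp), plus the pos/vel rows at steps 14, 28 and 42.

State at t = 0.5545 s:
  obj    pos=(+0.677,-0.141) vel=(+1.136,-0.380) ωy=+19.31

Key-timestep trajectory:
   step    t(s)  obj.x    obj.z    obj.vx   obj.vz 
     14  0.1386   +0.382  -0.042  +0.284  -0.095
     28  0.2772   +0.441  -0.062  +0.568  -0.190
     42  0.4158   +0.539  -0.095  +0.852  -0.285


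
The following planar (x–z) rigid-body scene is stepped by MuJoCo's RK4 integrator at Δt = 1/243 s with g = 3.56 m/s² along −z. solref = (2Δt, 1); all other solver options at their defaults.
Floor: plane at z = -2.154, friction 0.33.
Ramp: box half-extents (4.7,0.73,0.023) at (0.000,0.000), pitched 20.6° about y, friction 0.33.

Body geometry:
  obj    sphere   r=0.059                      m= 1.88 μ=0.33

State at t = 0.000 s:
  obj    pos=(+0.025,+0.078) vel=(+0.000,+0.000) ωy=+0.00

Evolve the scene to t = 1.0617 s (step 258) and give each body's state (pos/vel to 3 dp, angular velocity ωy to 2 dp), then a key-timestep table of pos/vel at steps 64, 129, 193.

State at t = 1.0617 s:
  obj    pos=(+0.497,-0.099) vel=(+0.889,-0.334) ωy=+16.10

Key-timestep trajectory:
   step    t(s)  obj.x    obj.z    obj.vx   obj.vz 
     64  0.2634   +0.054  +0.067  +0.221  -0.083
    129  0.5309   +0.143  +0.034  +0.445  -0.167
    193  0.7942   +0.289  -0.021  +0.665  -0.250


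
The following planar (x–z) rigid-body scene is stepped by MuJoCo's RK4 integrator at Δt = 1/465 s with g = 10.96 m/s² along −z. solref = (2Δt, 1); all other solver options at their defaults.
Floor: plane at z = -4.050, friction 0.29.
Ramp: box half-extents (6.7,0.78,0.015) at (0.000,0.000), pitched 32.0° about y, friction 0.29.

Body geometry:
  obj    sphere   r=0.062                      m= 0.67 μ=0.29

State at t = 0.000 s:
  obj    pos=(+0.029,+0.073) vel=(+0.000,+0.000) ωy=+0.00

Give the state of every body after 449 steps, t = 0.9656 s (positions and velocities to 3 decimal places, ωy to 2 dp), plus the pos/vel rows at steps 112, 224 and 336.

State at t = 0.9656 s:
  obj    pos=(+1.669,-0.952) vel=(+3.397,-2.123) ωy=+64.60

Key-timestep trajectory:
   step    t(s)  obj.x    obj.z    obj.vx   obj.vz 
    112  0.2409   +0.131  +0.009  +0.847  -0.530
    224  0.4817   +0.437  -0.182  +1.695  -1.059
    336  0.7226   +0.947  -0.501  +2.542  -1.589


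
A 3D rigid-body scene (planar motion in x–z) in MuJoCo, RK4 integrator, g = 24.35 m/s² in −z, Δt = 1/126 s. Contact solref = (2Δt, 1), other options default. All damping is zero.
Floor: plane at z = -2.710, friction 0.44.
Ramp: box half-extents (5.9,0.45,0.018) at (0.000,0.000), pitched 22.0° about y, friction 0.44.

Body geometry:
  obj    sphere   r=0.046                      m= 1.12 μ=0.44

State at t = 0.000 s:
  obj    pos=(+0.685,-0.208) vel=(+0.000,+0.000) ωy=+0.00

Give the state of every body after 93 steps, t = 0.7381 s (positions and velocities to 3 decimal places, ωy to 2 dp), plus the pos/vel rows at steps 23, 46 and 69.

State at t = 0.7381 s:
  obj    pos=(+2.330,-0.873) vel=(+4.457,-1.801) ωy=+104.54

Key-timestep trajectory:
   step    t(s)  obj.x    obj.z    obj.vx   obj.vz 
     23  0.1825   +0.786  -0.249  +1.103  -0.446
     46  0.3651   +1.088  -0.371  +2.205  -0.891
     69  0.5476   +1.591  -0.574  +3.307  -1.336


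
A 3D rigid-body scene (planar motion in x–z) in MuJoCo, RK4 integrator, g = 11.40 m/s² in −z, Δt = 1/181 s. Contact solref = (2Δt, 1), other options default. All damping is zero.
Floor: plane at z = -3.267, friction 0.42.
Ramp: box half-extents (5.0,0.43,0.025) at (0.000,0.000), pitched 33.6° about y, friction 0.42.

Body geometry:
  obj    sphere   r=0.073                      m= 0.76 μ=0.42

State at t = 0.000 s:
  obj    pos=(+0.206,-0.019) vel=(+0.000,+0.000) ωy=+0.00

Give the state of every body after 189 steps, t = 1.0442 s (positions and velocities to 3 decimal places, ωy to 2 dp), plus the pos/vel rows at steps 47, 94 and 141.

State at t = 1.0442 s:
  obj    pos=(+2.252,-1.379) vel=(+3.919,-2.604) ωy=+64.45

Key-timestep trajectory:
   step    t(s)  obj.x    obj.z    obj.vx   obj.vz 
     47  0.2597   +0.333  -0.103  +0.975  -0.648
     94  0.5193   +0.712  -0.356  +1.949  -1.295
    141  0.7790   +1.345  -0.776  +2.924  -1.943
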